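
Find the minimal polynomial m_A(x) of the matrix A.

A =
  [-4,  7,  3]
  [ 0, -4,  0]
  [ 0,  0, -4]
x^2 + 8*x + 16

The characteristic polynomial is χ_A(x) = (x + 4)^3, so the eigenvalues are known. The minimal polynomial is
  m_A(x) = Π_λ (x − λ)^{k_λ}
where k_λ is the size of the *largest* Jordan block for λ (equivalently, the smallest k with (A − λI)^k v = 0 for every generalised eigenvector v of λ).

  λ = -4: largest Jordan block has size 2, contributing (x + 4)^2

So m_A(x) = (x + 4)^2 = x^2 + 8*x + 16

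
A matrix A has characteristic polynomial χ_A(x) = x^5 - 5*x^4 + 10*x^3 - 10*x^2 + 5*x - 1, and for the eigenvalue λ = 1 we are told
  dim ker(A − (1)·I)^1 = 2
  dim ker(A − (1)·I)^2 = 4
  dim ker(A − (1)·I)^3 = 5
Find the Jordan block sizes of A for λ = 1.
Block sizes for λ = 1: [3, 2]

From the dimensions of kernels of powers, the number of Jordan blocks of size at least j is d_j − d_{j−1} where d_j = dim ker(N^j) (with d_0 = 0). Computing the differences gives [2, 2, 1].
The number of blocks of size exactly k is (#blocks of size ≥ k) − (#blocks of size ≥ k + 1), so the partition is: 1 block(s) of size 2, 1 block(s) of size 3.
In nonincreasing order the block sizes are [3, 2].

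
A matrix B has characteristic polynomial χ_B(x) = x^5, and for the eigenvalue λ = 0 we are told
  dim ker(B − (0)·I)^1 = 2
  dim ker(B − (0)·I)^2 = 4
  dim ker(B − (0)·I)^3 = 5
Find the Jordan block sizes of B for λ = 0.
Block sizes for λ = 0: [3, 2]

From the dimensions of kernels of powers, the number of Jordan blocks of size at least j is d_j − d_{j−1} where d_j = dim ker(N^j) (with d_0 = 0). Computing the differences gives [2, 2, 1].
The number of blocks of size exactly k is (#blocks of size ≥ k) − (#blocks of size ≥ k + 1), so the partition is: 1 block(s) of size 2, 1 block(s) of size 3.
In nonincreasing order the block sizes are [3, 2].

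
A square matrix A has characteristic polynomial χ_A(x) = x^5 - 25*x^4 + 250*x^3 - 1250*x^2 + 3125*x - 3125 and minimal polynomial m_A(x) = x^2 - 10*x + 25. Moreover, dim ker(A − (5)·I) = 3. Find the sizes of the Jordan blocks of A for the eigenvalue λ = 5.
Block sizes for λ = 5: [2, 2, 1]

Step 1 — from the characteristic polynomial, algebraic multiplicity of λ = 5 is 5. From dim ker(A − (5)·I) = 3, there are exactly 3 Jordan blocks for λ = 5.
Step 2 — from the minimal polynomial, the factor (x − 5)^2 tells us the largest block for λ = 5 has size 2.
Step 3 — with total size 5, 3 blocks, and largest block 2, the block sizes (in nonincreasing order) are [2, 2, 1].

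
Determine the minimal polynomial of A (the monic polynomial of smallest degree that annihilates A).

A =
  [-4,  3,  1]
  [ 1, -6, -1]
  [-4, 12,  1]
x^2 + 6*x + 9

The characteristic polynomial is χ_A(x) = (x + 3)^3, so the eigenvalues are known. The minimal polynomial is
  m_A(x) = Π_λ (x − λ)^{k_λ}
where k_λ is the size of the *largest* Jordan block for λ (equivalently, the smallest k with (A − λI)^k v = 0 for every generalised eigenvector v of λ).

  λ = -3: largest Jordan block has size 2, contributing (x + 3)^2

So m_A(x) = (x + 3)^2 = x^2 + 6*x + 9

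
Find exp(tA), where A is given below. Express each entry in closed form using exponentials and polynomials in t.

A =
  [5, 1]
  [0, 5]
e^{tA} =
  [exp(5*t), t*exp(5*t)]
  [0, exp(5*t)]

Strategy: write A = P · J · P⁻¹ where J is a Jordan canonical form, so e^{tA} = P · e^{tJ} · P⁻¹, and e^{tJ} can be computed block-by-block.

A has Jordan form
J =
  [5, 1]
  [0, 5]
(up to reordering of blocks).

Per-block formulas:
  For a 2×2 Jordan block J_2(5): exp(t · J_2(5)) = e^(5t)·(I + t·N), where N is the 2×2 nilpotent shift.

After assembling e^{tJ} and conjugating by P, we get:

e^{tA} =
  [exp(5*t), t*exp(5*t)]
  [0, exp(5*t)]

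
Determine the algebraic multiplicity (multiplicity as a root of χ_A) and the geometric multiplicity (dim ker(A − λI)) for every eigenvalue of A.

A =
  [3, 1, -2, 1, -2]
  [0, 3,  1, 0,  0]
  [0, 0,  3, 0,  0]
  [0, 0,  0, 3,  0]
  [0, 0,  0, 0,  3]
λ = 3: alg = 5, geom = 3

Step 1 — factor the characteristic polynomial to read off the algebraic multiplicities:
  χ_A(x) = (x - 3)^5

Step 2 — compute geometric multiplicities via the rank-nullity identity g(λ) = n − rank(A − λI):
  rank(A − (3)·I) = 2, so dim ker(A − (3)·I) = n − 2 = 3

Summary:
  λ = 3: algebraic multiplicity = 5, geometric multiplicity = 3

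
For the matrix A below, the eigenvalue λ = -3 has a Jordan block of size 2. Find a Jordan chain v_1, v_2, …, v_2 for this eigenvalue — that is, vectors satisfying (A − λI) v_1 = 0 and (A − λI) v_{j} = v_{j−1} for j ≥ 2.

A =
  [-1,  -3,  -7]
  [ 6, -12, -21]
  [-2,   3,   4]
A Jordan chain for λ = -3 of length 2:
v_1 = (2, 6, -2)ᵀ
v_2 = (1, 0, 0)ᵀ

Let N = A − (-3)·I. We want v_2 with N^2 v_2 = 0 but N^1 v_2 ≠ 0; then v_{j-1} := N · v_j for j = 2, …, 2.

Pick v_2 = (1, 0, 0)ᵀ.
Then v_1 = N · v_2 = (2, 6, -2)ᵀ.

Sanity check: (A − (-3)·I) v_1 = (0, 0, 0)ᵀ = 0. ✓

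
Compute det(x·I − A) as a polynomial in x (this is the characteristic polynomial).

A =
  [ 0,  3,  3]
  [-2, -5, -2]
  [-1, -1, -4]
x^3 + 9*x^2 + 27*x + 27

Expanding det(x·I − A) (e.g. by cofactor expansion or by noting that A is similar to its Jordan form J, which has the same characteristic polynomial as A) gives
  χ_A(x) = x^3 + 9*x^2 + 27*x + 27
which factors as (x + 3)^3. The eigenvalues (with algebraic multiplicities) are λ = -3 with multiplicity 3.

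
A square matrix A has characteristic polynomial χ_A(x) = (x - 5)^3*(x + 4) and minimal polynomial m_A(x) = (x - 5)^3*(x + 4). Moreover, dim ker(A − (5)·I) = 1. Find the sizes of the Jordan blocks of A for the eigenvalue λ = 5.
Block sizes for λ = 5: [3]

Step 1 — from the characteristic polynomial, algebraic multiplicity of λ = 5 is 3. From dim ker(A − (5)·I) = 1, there are exactly 1 Jordan blocks for λ = 5.
Step 2 — from the minimal polynomial, the factor (x − 5)^3 tells us the largest block for λ = 5 has size 3.
Step 3 — with total size 3, 1 blocks, and largest block 3, the block sizes (in nonincreasing order) are [3].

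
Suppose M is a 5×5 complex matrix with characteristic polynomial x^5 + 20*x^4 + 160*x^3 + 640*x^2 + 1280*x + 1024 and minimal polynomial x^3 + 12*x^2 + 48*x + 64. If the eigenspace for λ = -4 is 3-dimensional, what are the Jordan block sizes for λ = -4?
Block sizes for λ = -4: [3, 1, 1]

Step 1 — from the characteristic polynomial, algebraic multiplicity of λ = -4 is 5. From dim ker(M − (-4)·I) = 3, there are exactly 3 Jordan blocks for λ = -4.
Step 2 — from the minimal polynomial, the factor (x + 4)^3 tells us the largest block for λ = -4 has size 3.
Step 3 — with total size 5, 3 blocks, and largest block 3, the block sizes (in nonincreasing order) are [3, 1, 1].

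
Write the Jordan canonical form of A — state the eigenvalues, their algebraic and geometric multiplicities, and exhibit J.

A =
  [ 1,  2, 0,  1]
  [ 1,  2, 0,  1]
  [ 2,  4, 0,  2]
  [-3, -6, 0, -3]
J_2(0) ⊕ J_1(0) ⊕ J_1(0)

The characteristic polynomial is
  det(x·I − A) = x^4

Eigenvalues and multiplicities (the geometric multiplicity of λ is n − rank(A − λI), which equals the number of Jordan blocks for λ):
  λ = 0: algebraic multiplicity = 4, geometric multiplicity = 3

Determining the block sizes for each eigenvalue:
  λ = 0: 3 blocks summing to 4 forces exactly one block of size 2 and the rest size 1 → block sizes [2, 1, 1]

Assembling the blocks gives a Jordan form
J =
  [0, 1, 0, 0]
  [0, 0, 0, 0]
  [0, 0, 0, 0]
  [0, 0, 0, 0]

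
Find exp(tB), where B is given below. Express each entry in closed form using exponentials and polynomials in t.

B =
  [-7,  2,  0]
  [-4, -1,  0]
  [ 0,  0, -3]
e^{tB} =
  [-exp(-3*t) + 2*exp(-5*t), exp(-3*t) - exp(-5*t), 0]
  [-2*exp(-3*t) + 2*exp(-5*t), 2*exp(-3*t) - exp(-5*t), 0]
  [0, 0, exp(-3*t)]

Strategy: write B = P · J · P⁻¹ where J is a Jordan canonical form, so e^{tB} = P · e^{tJ} · P⁻¹, and e^{tJ} can be computed block-by-block.

B has Jordan form
J =
  [-5,  0,  0]
  [ 0, -3,  0]
  [ 0,  0, -3]
(up to reordering of blocks).

Per-block formulas:
  For a 1×1 block at λ = -5: exp(t · [-5]) = [e^(-5t)].
  For a 1×1 block at λ = -3: exp(t · [-3]) = [e^(-3t)].

After assembling e^{tJ} and conjugating by P, we get:

e^{tB} =
  [-exp(-3*t) + 2*exp(-5*t), exp(-3*t) - exp(-5*t), 0]
  [-2*exp(-3*t) + 2*exp(-5*t), 2*exp(-3*t) - exp(-5*t), 0]
  [0, 0, exp(-3*t)]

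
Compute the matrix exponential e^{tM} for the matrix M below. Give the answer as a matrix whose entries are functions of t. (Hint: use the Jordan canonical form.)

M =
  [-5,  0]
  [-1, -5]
e^{tM} =
  [exp(-5*t), 0]
  [-t*exp(-5*t), exp(-5*t)]

Strategy: write M = P · J · P⁻¹ where J is a Jordan canonical form, so e^{tM} = P · e^{tJ} · P⁻¹, and e^{tJ} can be computed block-by-block.

M has Jordan form
J =
  [-5,  1]
  [ 0, -5]
(up to reordering of blocks).

Per-block formulas:
  For a 2×2 Jordan block J_2(-5): exp(t · J_2(-5)) = e^(-5t)·(I + t·N), where N is the 2×2 nilpotent shift.

After assembling e^{tJ} and conjugating by P, we get:

e^{tM} =
  [exp(-5*t), 0]
  [-t*exp(-5*t), exp(-5*t)]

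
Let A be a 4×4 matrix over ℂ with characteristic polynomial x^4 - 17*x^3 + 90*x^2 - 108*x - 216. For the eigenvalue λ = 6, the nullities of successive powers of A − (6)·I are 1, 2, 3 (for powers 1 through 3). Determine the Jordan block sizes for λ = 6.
Block sizes for λ = 6: [3]

From the dimensions of kernels of powers, the number of Jordan blocks of size at least j is d_j − d_{j−1} where d_j = dim ker(N^j) (with d_0 = 0). Computing the differences gives [1, 1, 1].
The number of blocks of size exactly k is (#blocks of size ≥ k) − (#blocks of size ≥ k + 1), so the partition is: 1 block(s) of size 3.
In nonincreasing order the block sizes are [3].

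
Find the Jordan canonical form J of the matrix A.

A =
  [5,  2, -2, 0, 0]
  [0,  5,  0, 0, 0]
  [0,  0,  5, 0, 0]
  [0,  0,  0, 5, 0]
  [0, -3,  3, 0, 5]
J_2(5) ⊕ J_1(5) ⊕ J_1(5) ⊕ J_1(5)

The characteristic polynomial is
  det(x·I − A) = x^5 - 25*x^4 + 250*x^3 - 1250*x^2 + 3125*x - 3125 = (x - 5)^5

Eigenvalues and multiplicities (the geometric multiplicity of λ is n − rank(A − λI), which equals the number of Jordan blocks for λ):
  λ = 5: algebraic multiplicity = 5, geometric multiplicity = 4

Determining the block sizes for each eigenvalue:
  λ = 5: 4 blocks summing to 5 forces exactly one block of size 2 and the rest size 1 → block sizes [2, 1, 1, 1]

Assembling the blocks gives a Jordan form
J =
  [5, 1, 0, 0, 0]
  [0, 5, 0, 0, 0]
  [0, 0, 5, 0, 0]
  [0, 0, 0, 5, 0]
  [0, 0, 0, 0, 5]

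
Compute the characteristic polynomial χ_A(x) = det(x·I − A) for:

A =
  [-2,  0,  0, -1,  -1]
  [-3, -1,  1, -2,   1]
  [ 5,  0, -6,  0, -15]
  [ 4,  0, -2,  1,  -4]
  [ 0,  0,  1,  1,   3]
x^5 + 5*x^4 + 10*x^3 + 10*x^2 + 5*x + 1

Expanding det(x·I − A) (e.g. by cofactor expansion or by noting that A is similar to its Jordan form J, which has the same characteristic polynomial as A) gives
  χ_A(x) = x^5 + 5*x^4 + 10*x^3 + 10*x^2 + 5*x + 1
which factors as (x + 1)^5. The eigenvalues (with algebraic multiplicities) are λ = -1 with multiplicity 5.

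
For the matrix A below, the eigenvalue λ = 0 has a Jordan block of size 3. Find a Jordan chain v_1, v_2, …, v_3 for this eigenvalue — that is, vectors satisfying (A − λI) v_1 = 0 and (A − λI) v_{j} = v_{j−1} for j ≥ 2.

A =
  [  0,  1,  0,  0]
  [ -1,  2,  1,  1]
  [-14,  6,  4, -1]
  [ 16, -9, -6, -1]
A Jordan chain for λ = 0 of length 3:
v_1 = (5, 0, 15, -10)ᵀ
v_2 = (3, 5, 4, -11)ᵀ
v_3 = (1, 3, 0, 0)ᵀ

Let N = A − (0)·I. We want v_3 with N^3 v_3 = 0 but N^2 v_3 ≠ 0; then v_{j-1} := N · v_j for j = 3, …, 2.

Pick v_3 = (1, 3, 0, 0)ᵀ.
Then v_2 = N · v_3 = (3, 5, 4, -11)ᵀ.
Then v_1 = N · v_2 = (5, 0, 15, -10)ᵀ.

Sanity check: (A − (0)·I) v_1 = (0, 0, 0, 0)ᵀ = 0. ✓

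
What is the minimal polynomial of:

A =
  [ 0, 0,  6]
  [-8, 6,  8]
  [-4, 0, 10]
x^2 - 10*x + 24

The characteristic polynomial is χ_A(x) = (x - 6)^2*(x - 4), so the eigenvalues are known. The minimal polynomial is
  m_A(x) = Π_λ (x − λ)^{k_λ}
where k_λ is the size of the *largest* Jordan block for λ (equivalently, the smallest k with (A − λI)^k v = 0 for every generalised eigenvector v of λ).

  λ = 4: largest Jordan block has size 1, contributing (x − 4)
  λ = 6: largest Jordan block has size 1, contributing (x − 6)

So m_A(x) = (x - 6)*(x - 4) = x^2 - 10*x + 24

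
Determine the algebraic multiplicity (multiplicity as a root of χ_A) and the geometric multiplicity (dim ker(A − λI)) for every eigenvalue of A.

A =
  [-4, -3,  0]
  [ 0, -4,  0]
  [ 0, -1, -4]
λ = -4: alg = 3, geom = 2

Step 1 — factor the characteristic polynomial to read off the algebraic multiplicities:
  χ_A(x) = (x + 4)^3

Step 2 — compute geometric multiplicities via the rank-nullity identity g(λ) = n − rank(A − λI):
  rank(A − (-4)·I) = 1, so dim ker(A − (-4)·I) = n − 1 = 2

Summary:
  λ = -4: algebraic multiplicity = 3, geometric multiplicity = 2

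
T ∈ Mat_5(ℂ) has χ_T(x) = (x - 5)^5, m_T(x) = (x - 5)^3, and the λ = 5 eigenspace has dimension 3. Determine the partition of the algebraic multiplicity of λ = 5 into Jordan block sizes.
Block sizes for λ = 5: [3, 1, 1]

Step 1 — from the characteristic polynomial, algebraic multiplicity of λ = 5 is 5. From dim ker(T − (5)·I) = 3, there are exactly 3 Jordan blocks for λ = 5.
Step 2 — from the minimal polynomial, the factor (x − 5)^3 tells us the largest block for λ = 5 has size 3.
Step 3 — with total size 5, 3 blocks, and largest block 3, the block sizes (in nonincreasing order) are [3, 1, 1].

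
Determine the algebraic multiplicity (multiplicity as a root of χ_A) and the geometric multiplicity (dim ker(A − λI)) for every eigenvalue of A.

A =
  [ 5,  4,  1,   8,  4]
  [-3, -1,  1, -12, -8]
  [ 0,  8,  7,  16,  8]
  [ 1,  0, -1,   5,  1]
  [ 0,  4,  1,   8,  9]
λ = 5: alg = 5, geom = 2

Step 1 — factor the characteristic polynomial to read off the algebraic multiplicities:
  χ_A(x) = (x - 5)^5

Step 2 — compute geometric multiplicities via the rank-nullity identity g(λ) = n − rank(A − λI):
  rank(A − (5)·I) = 3, so dim ker(A − (5)·I) = n − 3 = 2

Summary:
  λ = 5: algebraic multiplicity = 5, geometric multiplicity = 2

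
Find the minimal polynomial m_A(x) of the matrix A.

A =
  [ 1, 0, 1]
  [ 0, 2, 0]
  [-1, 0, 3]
x^2 - 4*x + 4

The characteristic polynomial is χ_A(x) = (x - 2)^3, so the eigenvalues are known. The minimal polynomial is
  m_A(x) = Π_λ (x − λ)^{k_λ}
where k_λ is the size of the *largest* Jordan block for λ (equivalently, the smallest k with (A − λI)^k v = 0 for every generalised eigenvector v of λ).

  λ = 2: largest Jordan block has size 2, contributing (x − 2)^2

So m_A(x) = (x - 2)^2 = x^2 - 4*x + 4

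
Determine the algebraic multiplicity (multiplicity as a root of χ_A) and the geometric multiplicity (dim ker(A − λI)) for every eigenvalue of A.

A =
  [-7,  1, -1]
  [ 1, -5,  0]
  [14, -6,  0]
λ = -4: alg = 3, geom = 1

Step 1 — factor the characteristic polynomial to read off the algebraic multiplicities:
  χ_A(x) = (x + 4)^3

Step 2 — compute geometric multiplicities via the rank-nullity identity g(λ) = n − rank(A − λI):
  rank(A − (-4)·I) = 2, so dim ker(A − (-4)·I) = n − 2 = 1

Summary:
  λ = -4: algebraic multiplicity = 3, geometric multiplicity = 1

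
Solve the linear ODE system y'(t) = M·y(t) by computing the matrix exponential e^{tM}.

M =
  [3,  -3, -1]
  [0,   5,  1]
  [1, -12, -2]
e^{tM} =
  [t*exp(2*t) + exp(2*t), -3*t*exp(2*t), -t*exp(2*t)]
  [t^2*exp(2*t)/2, -3*t^2*exp(2*t)/2 + 3*t*exp(2*t) + exp(2*t), -t^2*exp(2*t)/2 + t*exp(2*t)]
  [-3*t^2*exp(2*t)/2 + t*exp(2*t), 9*t^2*exp(2*t)/2 - 12*t*exp(2*t), 3*t^2*exp(2*t)/2 - 4*t*exp(2*t) + exp(2*t)]

Strategy: write M = P · J · P⁻¹ where J is a Jordan canonical form, so e^{tM} = P · e^{tJ} · P⁻¹, and e^{tJ} can be computed block-by-block.

M has Jordan form
J =
  [2, 1, 0]
  [0, 2, 1]
  [0, 0, 2]
(up to reordering of blocks).

Per-block formulas:
  For a 3×3 Jordan block J_3(2): exp(t · J_3(2)) = e^(2t)·(I + t·N + (t^2/2)·N^2), where N is the 3×3 nilpotent shift.

After assembling e^{tJ} and conjugating by P, we get:

e^{tM} =
  [t*exp(2*t) + exp(2*t), -3*t*exp(2*t), -t*exp(2*t)]
  [t^2*exp(2*t)/2, -3*t^2*exp(2*t)/2 + 3*t*exp(2*t) + exp(2*t), -t^2*exp(2*t)/2 + t*exp(2*t)]
  [-3*t^2*exp(2*t)/2 + t*exp(2*t), 9*t^2*exp(2*t)/2 - 12*t*exp(2*t), 3*t^2*exp(2*t)/2 - 4*t*exp(2*t) + exp(2*t)]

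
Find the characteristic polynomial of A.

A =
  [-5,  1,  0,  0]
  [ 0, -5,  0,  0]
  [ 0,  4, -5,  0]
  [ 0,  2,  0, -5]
x^4 + 20*x^3 + 150*x^2 + 500*x + 625

Expanding det(x·I − A) (e.g. by cofactor expansion or by noting that A is similar to its Jordan form J, which has the same characteristic polynomial as A) gives
  χ_A(x) = x^4 + 20*x^3 + 150*x^2 + 500*x + 625
which factors as (x + 5)^4. The eigenvalues (with algebraic multiplicities) are λ = -5 with multiplicity 4.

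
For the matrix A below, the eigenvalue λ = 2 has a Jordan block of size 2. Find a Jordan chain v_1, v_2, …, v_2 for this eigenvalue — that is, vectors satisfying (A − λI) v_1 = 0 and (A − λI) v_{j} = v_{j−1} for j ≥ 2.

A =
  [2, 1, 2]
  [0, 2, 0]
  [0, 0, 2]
A Jordan chain for λ = 2 of length 2:
v_1 = (1, 0, 0)ᵀ
v_2 = (0, 1, 0)ᵀ

Let N = A − (2)·I. We want v_2 with N^2 v_2 = 0 but N^1 v_2 ≠ 0; then v_{j-1} := N · v_j for j = 2, …, 2.

Pick v_2 = (0, 1, 0)ᵀ.
Then v_1 = N · v_2 = (1, 0, 0)ᵀ.

Sanity check: (A − (2)·I) v_1 = (0, 0, 0)ᵀ = 0. ✓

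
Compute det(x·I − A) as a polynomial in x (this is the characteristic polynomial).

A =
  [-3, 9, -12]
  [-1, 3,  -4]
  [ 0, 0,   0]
x^3

Expanding det(x·I − A) (e.g. by cofactor expansion or by noting that A is similar to its Jordan form J, which has the same characteristic polynomial as A) gives
  χ_A(x) = x^3
which factors as x^3. The eigenvalues (with algebraic multiplicities) are λ = 0 with multiplicity 3.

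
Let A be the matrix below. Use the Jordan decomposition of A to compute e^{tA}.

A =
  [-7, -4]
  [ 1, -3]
e^{tA} =
  [-2*t*exp(-5*t) + exp(-5*t), -4*t*exp(-5*t)]
  [t*exp(-5*t), 2*t*exp(-5*t) + exp(-5*t)]

Strategy: write A = P · J · P⁻¹ where J is a Jordan canonical form, so e^{tA} = P · e^{tJ} · P⁻¹, and e^{tJ} can be computed block-by-block.

A has Jordan form
J =
  [-5,  1]
  [ 0, -5]
(up to reordering of blocks).

Per-block formulas:
  For a 2×2 Jordan block J_2(-5): exp(t · J_2(-5)) = e^(-5t)·(I + t·N), where N is the 2×2 nilpotent shift.

After assembling e^{tJ} and conjugating by P, we get:

e^{tA} =
  [-2*t*exp(-5*t) + exp(-5*t), -4*t*exp(-5*t)]
  [t*exp(-5*t), 2*t*exp(-5*t) + exp(-5*t)]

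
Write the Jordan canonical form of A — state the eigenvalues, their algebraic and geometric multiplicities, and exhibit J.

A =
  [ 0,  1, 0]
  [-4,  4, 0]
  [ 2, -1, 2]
J_2(2) ⊕ J_1(2)

The characteristic polynomial is
  det(x·I − A) = x^3 - 6*x^2 + 12*x - 8 = (x - 2)^3

Eigenvalues and multiplicities (the geometric multiplicity of λ is n − rank(A − λI), which equals the number of Jordan blocks for λ):
  λ = 2: algebraic multiplicity = 3, geometric multiplicity = 2

Determining the block sizes for each eigenvalue:
  λ = 2: 2 blocks summing to 3 forces exactly one block of size 2 and the rest size 1 → block sizes [2, 1]

Assembling the blocks gives a Jordan form
J =
  [2, 1, 0]
  [0, 2, 0]
  [0, 0, 2]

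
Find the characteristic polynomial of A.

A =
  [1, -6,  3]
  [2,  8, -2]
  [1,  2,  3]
x^3 - 12*x^2 + 48*x - 64

Expanding det(x·I − A) (e.g. by cofactor expansion or by noting that A is similar to its Jordan form J, which has the same characteristic polynomial as A) gives
  χ_A(x) = x^3 - 12*x^2 + 48*x - 64
which factors as (x - 4)^3. The eigenvalues (with algebraic multiplicities) are λ = 4 with multiplicity 3.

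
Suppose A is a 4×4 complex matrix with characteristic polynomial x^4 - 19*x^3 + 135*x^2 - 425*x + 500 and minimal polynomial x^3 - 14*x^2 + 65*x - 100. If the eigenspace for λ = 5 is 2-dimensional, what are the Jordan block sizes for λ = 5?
Block sizes for λ = 5: [2, 1]

Step 1 — from the characteristic polynomial, algebraic multiplicity of λ = 5 is 3. From dim ker(A − (5)·I) = 2, there are exactly 2 Jordan blocks for λ = 5.
Step 2 — from the minimal polynomial, the factor (x − 5)^2 tells us the largest block for λ = 5 has size 2.
Step 3 — with total size 3, 2 blocks, and largest block 2, the block sizes (in nonincreasing order) are [2, 1].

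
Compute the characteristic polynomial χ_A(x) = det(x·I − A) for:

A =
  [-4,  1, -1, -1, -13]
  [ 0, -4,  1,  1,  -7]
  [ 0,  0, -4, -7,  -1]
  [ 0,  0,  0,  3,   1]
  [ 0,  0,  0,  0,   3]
x^5 + 6*x^4 - 15*x^3 - 116*x^2 + 48*x + 576

Expanding det(x·I − A) (e.g. by cofactor expansion or by noting that A is similar to its Jordan form J, which has the same characteristic polynomial as A) gives
  χ_A(x) = x^5 + 6*x^4 - 15*x^3 - 116*x^2 + 48*x + 576
which factors as (x - 3)^2*(x + 4)^3. The eigenvalues (with algebraic multiplicities) are λ = -4 with multiplicity 3, λ = 3 with multiplicity 2.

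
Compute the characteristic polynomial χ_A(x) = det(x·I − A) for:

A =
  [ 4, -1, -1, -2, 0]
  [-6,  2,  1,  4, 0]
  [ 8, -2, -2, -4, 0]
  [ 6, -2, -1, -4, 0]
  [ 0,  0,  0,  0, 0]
x^5

Expanding det(x·I − A) (e.g. by cofactor expansion or by noting that A is similar to its Jordan form J, which has the same characteristic polynomial as A) gives
  χ_A(x) = x^5
which factors as x^5. The eigenvalues (with algebraic multiplicities) are λ = 0 with multiplicity 5.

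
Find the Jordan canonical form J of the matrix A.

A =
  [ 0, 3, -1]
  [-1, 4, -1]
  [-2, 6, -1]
J_2(1) ⊕ J_1(1)

The characteristic polynomial is
  det(x·I − A) = x^3 - 3*x^2 + 3*x - 1 = (x - 1)^3

Eigenvalues and multiplicities (the geometric multiplicity of λ is n − rank(A − λI), which equals the number of Jordan blocks for λ):
  λ = 1: algebraic multiplicity = 3, geometric multiplicity = 2

Determining the block sizes for each eigenvalue:
  λ = 1: 2 blocks summing to 3 forces exactly one block of size 2 and the rest size 1 → block sizes [2, 1]

Assembling the blocks gives a Jordan form
J =
  [1, 1, 0]
  [0, 1, 0]
  [0, 0, 1]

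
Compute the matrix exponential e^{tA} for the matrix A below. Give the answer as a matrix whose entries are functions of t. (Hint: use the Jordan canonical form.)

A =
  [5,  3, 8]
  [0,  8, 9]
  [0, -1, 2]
e^{tA} =
  [exp(5*t), t^2*exp(5*t)/2 + 3*t*exp(5*t), 3*t^2*exp(5*t)/2 + 8*t*exp(5*t)]
  [0, 3*t*exp(5*t) + exp(5*t), 9*t*exp(5*t)]
  [0, -t*exp(5*t), -3*t*exp(5*t) + exp(5*t)]

Strategy: write A = P · J · P⁻¹ where J is a Jordan canonical form, so e^{tA} = P · e^{tJ} · P⁻¹, and e^{tJ} can be computed block-by-block.

A has Jordan form
J =
  [5, 1, 0]
  [0, 5, 1]
  [0, 0, 5]
(up to reordering of blocks).

Per-block formulas:
  For a 3×3 Jordan block J_3(5): exp(t · J_3(5)) = e^(5t)·(I + t·N + (t^2/2)·N^2), where N is the 3×3 nilpotent shift.

After assembling e^{tJ} and conjugating by P, we get:

e^{tA} =
  [exp(5*t), t^2*exp(5*t)/2 + 3*t*exp(5*t), 3*t^2*exp(5*t)/2 + 8*t*exp(5*t)]
  [0, 3*t*exp(5*t) + exp(5*t), 9*t*exp(5*t)]
  [0, -t*exp(5*t), -3*t*exp(5*t) + exp(5*t)]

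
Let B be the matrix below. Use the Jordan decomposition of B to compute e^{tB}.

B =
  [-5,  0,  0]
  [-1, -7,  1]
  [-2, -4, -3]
e^{tB} =
  [exp(-5*t), 0, 0]
  [-t*exp(-5*t), -2*t*exp(-5*t) + exp(-5*t), t*exp(-5*t)]
  [-2*t*exp(-5*t), -4*t*exp(-5*t), 2*t*exp(-5*t) + exp(-5*t)]

Strategy: write B = P · J · P⁻¹ where J is a Jordan canonical form, so e^{tB} = P · e^{tJ} · P⁻¹, and e^{tJ} can be computed block-by-block.

B has Jordan form
J =
  [-5,  1,  0]
  [ 0, -5,  0]
  [ 0,  0, -5]
(up to reordering of blocks).

Per-block formulas:
  For a 2×2 Jordan block J_2(-5): exp(t · J_2(-5)) = e^(-5t)·(I + t·N), where N is the 2×2 nilpotent shift.
  For a 1×1 block at λ = -5: exp(t · [-5]) = [e^(-5t)].

After assembling e^{tJ} and conjugating by P, we get:

e^{tB} =
  [exp(-5*t), 0, 0]
  [-t*exp(-5*t), -2*t*exp(-5*t) + exp(-5*t), t*exp(-5*t)]
  [-2*t*exp(-5*t), -4*t*exp(-5*t), 2*t*exp(-5*t) + exp(-5*t)]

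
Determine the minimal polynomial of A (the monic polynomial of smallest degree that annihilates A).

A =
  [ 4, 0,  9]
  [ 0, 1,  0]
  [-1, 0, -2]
x^2 - 2*x + 1

The characteristic polynomial is χ_A(x) = (x - 1)^3, so the eigenvalues are known. The minimal polynomial is
  m_A(x) = Π_λ (x − λ)^{k_λ}
where k_λ is the size of the *largest* Jordan block for λ (equivalently, the smallest k with (A − λI)^k v = 0 for every generalised eigenvector v of λ).

  λ = 1: largest Jordan block has size 2, contributing (x − 1)^2

So m_A(x) = (x - 1)^2 = x^2 - 2*x + 1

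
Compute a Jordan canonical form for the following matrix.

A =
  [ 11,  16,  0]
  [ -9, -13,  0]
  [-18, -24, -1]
J_2(-1) ⊕ J_1(-1)

The characteristic polynomial is
  det(x·I − A) = x^3 + 3*x^2 + 3*x + 1 = (x + 1)^3

Eigenvalues and multiplicities (the geometric multiplicity of λ is n − rank(A − λI), which equals the number of Jordan blocks for λ):
  λ = -1: algebraic multiplicity = 3, geometric multiplicity = 2

Determining the block sizes for each eigenvalue:
  λ = -1: 2 blocks summing to 3 forces exactly one block of size 2 and the rest size 1 → block sizes [2, 1]

Assembling the blocks gives a Jordan form
J =
  [-1,  1,  0]
  [ 0, -1,  0]
  [ 0,  0, -1]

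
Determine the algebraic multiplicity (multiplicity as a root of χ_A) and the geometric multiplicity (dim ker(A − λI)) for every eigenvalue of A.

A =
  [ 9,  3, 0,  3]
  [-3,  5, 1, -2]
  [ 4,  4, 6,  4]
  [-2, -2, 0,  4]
λ = 6: alg = 4, geom = 2

Step 1 — factor the characteristic polynomial to read off the algebraic multiplicities:
  χ_A(x) = (x - 6)^4

Step 2 — compute geometric multiplicities via the rank-nullity identity g(λ) = n − rank(A − λI):
  rank(A − (6)·I) = 2, so dim ker(A − (6)·I) = n − 2 = 2

Summary:
  λ = 6: algebraic multiplicity = 4, geometric multiplicity = 2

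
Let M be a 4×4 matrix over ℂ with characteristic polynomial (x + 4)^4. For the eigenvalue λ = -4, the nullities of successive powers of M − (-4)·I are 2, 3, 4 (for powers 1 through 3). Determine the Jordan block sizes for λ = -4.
Block sizes for λ = -4: [3, 1]

From the dimensions of kernels of powers, the number of Jordan blocks of size at least j is d_j − d_{j−1} where d_j = dim ker(N^j) (with d_0 = 0). Computing the differences gives [2, 1, 1].
The number of blocks of size exactly k is (#blocks of size ≥ k) − (#blocks of size ≥ k + 1), so the partition is: 1 block(s) of size 1, 1 block(s) of size 3.
In nonincreasing order the block sizes are [3, 1].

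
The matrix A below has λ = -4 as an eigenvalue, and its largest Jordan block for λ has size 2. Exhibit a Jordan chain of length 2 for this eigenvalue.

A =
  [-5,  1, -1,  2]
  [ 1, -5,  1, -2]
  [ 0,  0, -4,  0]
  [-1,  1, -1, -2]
A Jordan chain for λ = -4 of length 2:
v_1 = (-1, 1, 0, -1)ᵀ
v_2 = (1, 0, 0, 0)ᵀ

Let N = A − (-4)·I. We want v_2 with N^2 v_2 = 0 but N^1 v_2 ≠ 0; then v_{j-1} := N · v_j for j = 2, …, 2.

Pick v_2 = (1, 0, 0, 0)ᵀ.
Then v_1 = N · v_2 = (-1, 1, 0, -1)ᵀ.

Sanity check: (A − (-4)·I) v_1 = (0, 0, 0, 0)ᵀ = 0. ✓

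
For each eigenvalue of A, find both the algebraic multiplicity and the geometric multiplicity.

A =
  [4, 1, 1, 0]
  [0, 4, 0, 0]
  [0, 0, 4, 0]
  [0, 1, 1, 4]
λ = 4: alg = 4, geom = 3

Step 1 — factor the characteristic polynomial to read off the algebraic multiplicities:
  χ_A(x) = (x - 4)^4

Step 2 — compute geometric multiplicities via the rank-nullity identity g(λ) = n − rank(A − λI):
  rank(A − (4)·I) = 1, so dim ker(A − (4)·I) = n − 1 = 3

Summary:
  λ = 4: algebraic multiplicity = 4, geometric multiplicity = 3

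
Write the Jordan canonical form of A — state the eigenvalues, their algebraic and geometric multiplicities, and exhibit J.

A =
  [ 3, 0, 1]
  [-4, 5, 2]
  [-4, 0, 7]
J_2(5) ⊕ J_1(5)

The characteristic polynomial is
  det(x·I − A) = x^3 - 15*x^2 + 75*x - 125 = (x - 5)^3

Eigenvalues and multiplicities (the geometric multiplicity of λ is n − rank(A − λI), which equals the number of Jordan blocks for λ):
  λ = 5: algebraic multiplicity = 3, geometric multiplicity = 2

Determining the block sizes for each eigenvalue:
  λ = 5: 2 blocks summing to 3 forces exactly one block of size 2 and the rest size 1 → block sizes [2, 1]

Assembling the blocks gives a Jordan form
J =
  [5, 1, 0]
  [0, 5, 0]
  [0, 0, 5]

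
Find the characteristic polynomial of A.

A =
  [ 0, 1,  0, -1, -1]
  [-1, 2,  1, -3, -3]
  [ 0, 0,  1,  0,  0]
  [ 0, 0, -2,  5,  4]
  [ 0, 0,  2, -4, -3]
x^5 - 5*x^4 + 10*x^3 - 10*x^2 + 5*x - 1

Expanding det(x·I − A) (e.g. by cofactor expansion or by noting that A is similar to its Jordan form J, which has the same characteristic polynomial as A) gives
  χ_A(x) = x^5 - 5*x^4 + 10*x^3 - 10*x^2 + 5*x - 1
which factors as (x - 1)^5. The eigenvalues (with algebraic multiplicities) are λ = 1 with multiplicity 5.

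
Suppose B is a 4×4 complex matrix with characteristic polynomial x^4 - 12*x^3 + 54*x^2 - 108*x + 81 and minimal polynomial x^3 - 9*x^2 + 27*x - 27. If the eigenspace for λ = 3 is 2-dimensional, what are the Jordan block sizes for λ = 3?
Block sizes for λ = 3: [3, 1]

Step 1 — from the characteristic polynomial, algebraic multiplicity of λ = 3 is 4. From dim ker(B − (3)·I) = 2, there are exactly 2 Jordan blocks for λ = 3.
Step 2 — from the minimal polynomial, the factor (x − 3)^3 tells us the largest block for λ = 3 has size 3.
Step 3 — with total size 4, 2 blocks, and largest block 3, the block sizes (in nonincreasing order) are [3, 1].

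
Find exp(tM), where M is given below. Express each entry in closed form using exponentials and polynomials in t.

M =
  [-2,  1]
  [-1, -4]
e^{tM} =
  [t*exp(-3*t) + exp(-3*t), t*exp(-3*t)]
  [-t*exp(-3*t), -t*exp(-3*t) + exp(-3*t)]

Strategy: write M = P · J · P⁻¹ where J is a Jordan canonical form, so e^{tM} = P · e^{tJ} · P⁻¹, and e^{tJ} can be computed block-by-block.

M has Jordan form
J =
  [-3,  1]
  [ 0, -3]
(up to reordering of blocks).

Per-block formulas:
  For a 2×2 Jordan block J_2(-3): exp(t · J_2(-3)) = e^(-3t)·(I + t·N), where N is the 2×2 nilpotent shift.

After assembling e^{tJ} and conjugating by P, we get:

e^{tM} =
  [t*exp(-3*t) + exp(-3*t), t*exp(-3*t)]
  [-t*exp(-3*t), -t*exp(-3*t) + exp(-3*t)]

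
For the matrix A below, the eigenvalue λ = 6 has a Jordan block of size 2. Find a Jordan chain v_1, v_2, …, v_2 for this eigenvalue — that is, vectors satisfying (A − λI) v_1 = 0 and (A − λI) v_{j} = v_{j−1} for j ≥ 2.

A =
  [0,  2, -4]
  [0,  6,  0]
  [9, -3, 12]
A Jordan chain for λ = 6 of length 2:
v_1 = (-6, 0, 9)ᵀ
v_2 = (1, 0, 0)ᵀ

Let N = A − (6)·I. We want v_2 with N^2 v_2 = 0 but N^1 v_2 ≠ 0; then v_{j-1} := N · v_j for j = 2, …, 2.

Pick v_2 = (1, 0, 0)ᵀ.
Then v_1 = N · v_2 = (-6, 0, 9)ᵀ.

Sanity check: (A − (6)·I) v_1 = (0, 0, 0)ᵀ = 0. ✓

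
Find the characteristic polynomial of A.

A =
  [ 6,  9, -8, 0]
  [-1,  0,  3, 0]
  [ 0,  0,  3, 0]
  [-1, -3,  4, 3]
x^4 - 12*x^3 + 54*x^2 - 108*x + 81

Expanding det(x·I − A) (e.g. by cofactor expansion or by noting that A is similar to its Jordan form J, which has the same characteristic polynomial as A) gives
  χ_A(x) = x^4 - 12*x^3 + 54*x^2 - 108*x + 81
which factors as (x - 3)^4. The eigenvalues (with algebraic multiplicities) are λ = 3 with multiplicity 4.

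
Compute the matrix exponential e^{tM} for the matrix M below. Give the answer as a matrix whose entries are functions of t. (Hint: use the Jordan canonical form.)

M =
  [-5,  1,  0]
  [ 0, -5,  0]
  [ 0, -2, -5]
e^{tM} =
  [exp(-5*t), t*exp(-5*t), 0]
  [0, exp(-5*t), 0]
  [0, -2*t*exp(-5*t), exp(-5*t)]

Strategy: write M = P · J · P⁻¹ where J is a Jordan canonical form, so e^{tM} = P · e^{tJ} · P⁻¹, and e^{tJ} can be computed block-by-block.

M has Jordan form
J =
  [-5,  1,  0]
  [ 0, -5,  0]
  [ 0,  0, -5]
(up to reordering of blocks).

Per-block formulas:
  For a 2×2 Jordan block J_2(-5): exp(t · J_2(-5)) = e^(-5t)·(I + t·N), where N is the 2×2 nilpotent shift.
  For a 1×1 block at λ = -5: exp(t · [-5]) = [e^(-5t)].

After assembling e^{tJ} and conjugating by P, we get:

e^{tM} =
  [exp(-5*t), t*exp(-5*t), 0]
  [0, exp(-5*t), 0]
  [0, -2*t*exp(-5*t), exp(-5*t)]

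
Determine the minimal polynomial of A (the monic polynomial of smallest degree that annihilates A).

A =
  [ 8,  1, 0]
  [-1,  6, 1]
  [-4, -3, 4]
x^3 - 18*x^2 + 108*x - 216

The characteristic polynomial is χ_A(x) = (x - 6)^3, so the eigenvalues are known. The minimal polynomial is
  m_A(x) = Π_λ (x − λ)^{k_λ}
where k_λ is the size of the *largest* Jordan block for λ (equivalently, the smallest k with (A − λI)^k v = 0 for every generalised eigenvector v of λ).

  λ = 6: largest Jordan block has size 3, contributing (x − 6)^3

So m_A(x) = (x - 6)^3 = x^3 - 18*x^2 + 108*x - 216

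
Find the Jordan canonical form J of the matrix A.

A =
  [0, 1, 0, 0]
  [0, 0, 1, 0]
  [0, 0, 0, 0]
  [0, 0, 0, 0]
J_3(0) ⊕ J_1(0)

The characteristic polynomial is
  det(x·I − A) = x^4

Eigenvalues and multiplicities (the geometric multiplicity of λ is n − rank(A − λI), which equals the number of Jordan blocks for λ):
  λ = 0: algebraic multiplicity = 4, geometric multiplicity = 2

Determining the block sizes for each eigenvalue:
  λ = 0: with am = 4 and gm = 2, the partition is not yet determined (e.g. several partitions of 4 into 2 parts exist). Let N = A − (0)·I. Computing rank(N^1) = 2, rank(N^2) = 1, rank(N^3) = 0; the number of blocks of size ≥ j is rank(N^{j−1}) − rank(N^j), giving [2, 1, 1]. So we have 1 block(s) of size 3, 1 block(s) of size 1 → block sizes [3, 1]

Assembling the blocks gives a Jordan form
J =
  [0, 1, 0, 0]
  [0, 0, 1, 0]
  [0, 0, 0, 0]
  [0, 0, 0, 0]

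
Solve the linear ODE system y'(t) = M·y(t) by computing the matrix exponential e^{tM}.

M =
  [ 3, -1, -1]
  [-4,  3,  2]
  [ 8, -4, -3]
e^{tM} =
  [2*t*exp(t) + exp(t), -t*exp(t), -t*exp(t)]
  [-4*t*exp(t), 2*t*exp(t) + exp(t), 2*t*exp(t)]
  [8*t*exp(t), -4*t*exp(t), -4*t*exp(t) + exp(t)]

Strategy: write M = P · J · P⁻¹ where J is a Jordan canonical form, so e^{tM} = P · e^{tJ} · P⁻¹, and e^{tJ} can be computed block-by-block.

M has Jordan form
J =
  [1, 1, 0]
  [0, 1, 0]
  [0, 0, 1]
(up to reordering of blocks).

Per-block formulas:
  For a 2×2 Jordan block J_2(1): exp(t · J_2(1)) = e^(1t)·(I + t·N), where N is the 2×2 nilpotent shift.
  For a 1×1 block at λ = 1: exp(t · [1]) = [e^(1t)].

After assembling e^{tJ} and conjugating by P, we get:

e^{tM} =
  [2*t*exp(t) + exp(t), -t*exp(t), -t*exp(t)]
  [-4*t*exp(t), 2*t*exp(t) + exp(t), 2*t*exp(t)]
  [8*t*exp(t), -4*t*exp(t), -4*t*exp(t) + exp(t)]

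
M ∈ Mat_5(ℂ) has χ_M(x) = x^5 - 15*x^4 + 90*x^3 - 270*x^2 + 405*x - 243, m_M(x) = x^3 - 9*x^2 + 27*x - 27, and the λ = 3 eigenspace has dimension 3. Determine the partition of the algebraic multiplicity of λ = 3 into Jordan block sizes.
Block sizes for λ = 3: [3, 1, 1]

Step 1 — from the characteristic polynomial, algebraic multiplicity of λ = 3 is 5. From dim ker(M − (3)·I) = 3, there are exactly 3 Jordan blocks for λ = 3.
Step 2 — from the minimal polynomial, the factor (x − 3)^3 tells us the largest block for λ = 3 has size 3.
Step 3 — with total size 5, 3 blocks, and largest block 3, the block sizes (in nonincreasing order) are [3, 1, 1].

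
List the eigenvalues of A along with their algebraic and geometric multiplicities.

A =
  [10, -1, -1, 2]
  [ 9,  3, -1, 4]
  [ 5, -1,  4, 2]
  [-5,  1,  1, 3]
λ = 5: alg = 4, geom = 2

Step 1 — factor the characteristic polynomial to read off the algebraic multiplicities:
  χ_A(x) = (x - 5)^4

Step 2 — compute geometric multiplicities via the rank-nullity identity g(λ) = n − rank(A − λI):
  rank(A − (5)·I) = 2, so dim ker(A − (5)·I) = n − 2 = 2

Summary:
  λ = 5: algebraic multiplicity = 4, geometric multiplicity = 2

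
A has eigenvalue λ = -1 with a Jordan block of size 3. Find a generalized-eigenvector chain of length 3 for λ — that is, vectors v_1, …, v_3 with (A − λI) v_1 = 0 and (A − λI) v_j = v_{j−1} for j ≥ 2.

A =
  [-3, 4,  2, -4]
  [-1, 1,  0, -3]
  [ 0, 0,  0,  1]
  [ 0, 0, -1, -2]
A Jordan chain for λ = -1 of length 3:
v_1 = (2, 1, 0, 0)ᵀ
v_2 = (2, 0, 1, -1)ᵀ
v_3 = (0, 0, 1, 0)ᵀ

Let N = A − (-1)·I. We want v_3 with N^3 v_3 = 0 but N^2 v_3 ≠ 0; then v_{j-1} := N · v_j for j = 3, …, 2.

Pick v_3 = (0, 0, 1, 0)ᵀ.
Then v_2 = N · v_3 = (2, 0, 1, -1)ᵀ.
Then v_1 = N · v_2 = (2, 1, 0, 0)ᵀ.

Sanity check: (A − (-1)·I) v_1 = (0, 0, 0, 0)ᵀ = 0. ✓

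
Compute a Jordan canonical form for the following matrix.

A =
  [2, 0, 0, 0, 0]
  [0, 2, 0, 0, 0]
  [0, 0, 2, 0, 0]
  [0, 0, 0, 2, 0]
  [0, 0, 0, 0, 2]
J_1(2) ⊕ J_1(2) ⊕ J_1(2) ⊕ J_1(2) ⊕ J_1(2)

The characteristic polynomial is
  det(x·I − A) = x^5 - 10*x^4 + 40*x^3 - 80*x^2 + 80*x - 32 = (x - 2)^5

Eigenvalues and multiplicities (the geometric multiplicity of λ is n − rank(A − λI), which equals the number of Jordan blocks for λ):
  λ = 2: algebraic multiplicity = 5, geometric multiplicity = 5

Determining the block sizes for each eigenvalue:
  λ = 2: gm = am = 5, so every block has size 1 → block sizes [1, 1, 1, 1, 1]

Assembling the blocks gives a Jordan form
J =
  [2, 0, 0, 0, 0]
  [0, 2, 0, 0, 0]
  [0, 0, 2, 0, 0]
  [0, 0, 0, 2, 0]
  [0, 0, 0, 0, 2]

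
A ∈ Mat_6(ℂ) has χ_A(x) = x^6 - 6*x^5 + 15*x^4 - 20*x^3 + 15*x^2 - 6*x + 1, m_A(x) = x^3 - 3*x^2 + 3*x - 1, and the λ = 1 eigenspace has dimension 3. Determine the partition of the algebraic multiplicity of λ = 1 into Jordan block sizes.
Block sizes for λ = 1: [3, 2, 1]

Step 1 — from the characteristic polynomial, algebraic multiplicity of λ = 1 is 6. From dim ker(A − (1)·I) = 3, there are exactly 3 Jordan blocks for λ = 1.
Step 2 — from the minimal polynomial, the factor (x − 1)^3 tells us the largest block for λ = 1 has size 3.
Step 3 — with total size 6, 3 blocks, and largest block 3, the block sizes (in nonincreasing order) are [3, 2, 1].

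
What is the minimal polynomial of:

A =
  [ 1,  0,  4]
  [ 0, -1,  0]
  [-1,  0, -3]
x^2 + 2*x + 1

The characteristic polynomial is χ_A(x) = (x + 1)^3, so the eigenvalues are known. The minimal polynomial is
  m_A(x) = Π_λ (x − λ)^{k_λ}
where k_λ is the size of the *largest* Jordan block for λ (equivalently, the smallest k with (A − λI)^k v = 0 for every generalised eigenvector v of λ).

  λ = -1: largest Jordan block has size 2, contributing (x + 1)^2

So m_A(x) = (x + 1)^2 = x^2 + 2*x + 1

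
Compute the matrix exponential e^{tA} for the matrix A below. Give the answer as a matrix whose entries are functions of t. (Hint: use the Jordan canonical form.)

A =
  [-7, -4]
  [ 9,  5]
e^{tA} =
  [-6*t*exp(-t) + exp(-t), -4*t*exp(-t)]
  [9*t*exp(-t), 6*t*exp(-t) + exp(-t)]

Strategy: write A = P · J · P⁻¹ where J is a Jordan canonical form, so e^{tA} = P · e^{tJ} · P⁻¹, and e^{tJ} can be computed block-by-block.

A has Jordan form
J =
  [-1,  1]
  [ 0, -1]
(up to reordering of blocks).

Per-block formulas:
  For a 2×2 Jordan block J_2(-1): exp(t · J_2(-1)) = e^(-1t)·(I + t·N), where N is the 2×2 nilpotent shift.

After assembling e^{tJ} and conjugating by P, we get:

e^{tA} =
  [-6*t*exp(-t) + exp(-t), -4*t*exp(-t)]
  [9*t*exp(-t), 6*t*exp(-t) + exp(-t)]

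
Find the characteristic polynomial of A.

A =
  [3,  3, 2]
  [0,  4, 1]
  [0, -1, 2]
x^3 - 9*x^2 + 27*x - 27

Expanding det(x·I − A) (e.g. by cofactor expansion or by noting that A is similar to its Jordan form J, which has the same characteristic polynomial as A) gives
  χ_A(x) = x^3 - 9*x^2 + 27*x - 27
which factors as (x - 3)^3. The eigenvalues (with algebraic multiplicities) are λ = 3 with multiplicity 3.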